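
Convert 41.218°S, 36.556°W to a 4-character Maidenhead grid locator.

HE18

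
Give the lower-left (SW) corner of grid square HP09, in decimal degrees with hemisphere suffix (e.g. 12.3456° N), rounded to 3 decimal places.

Field H=7, P=15: +7·20° lon, +15·10° lat → SW at lon -40°, lat 60°.
Square 0, 9: +0·2° lon, +9·1° lat → SW at lon -40°, lat 69°.
latitude 69.000° N, longitude 40.000° W.

69.000° N, 40.000° W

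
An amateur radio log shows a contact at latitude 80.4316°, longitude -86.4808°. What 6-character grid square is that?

ER60sk

Shift to the Maidenhead origin (180°W, 90°S): lon 93.5192, lat 170.4316.
Field: lon ⌊93.5192/20⌋ = 4 → E; lat ⌊170.4316/10⌋ = 17 → R.
Square: lon ⌊13.5192/2⌋ = 6; lat ⌊0.4316/1⌋ = 0.
Subsquare: lon ⌊1.5192/0.0833333⌋ = 18 → s; lat ⌊0.4316/0.0416667⌋ = 10 → k.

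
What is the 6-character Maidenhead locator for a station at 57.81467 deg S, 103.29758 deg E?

OD12pe

Shift to the Maidenhead origin (180°W, 90°S): lon 283.2976, lat 32.1853.
Field: 283.2976/20 → 14 → O, 32.1853/10 → 3 → D; chars OD.
Square: 3.2976/2 → 1, 2.1853/1 → 2; chars 12.
Subsquare: 1.2976/0.0833333 → 15 → p, 0.1853/0.0416667 → 4 → e; chars pe.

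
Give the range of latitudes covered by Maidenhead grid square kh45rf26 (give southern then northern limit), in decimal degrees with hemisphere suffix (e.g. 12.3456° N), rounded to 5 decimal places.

14.76667° S, 14.76250° S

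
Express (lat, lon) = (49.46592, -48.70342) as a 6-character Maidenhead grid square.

GN59pl

Offset from 180°W / 90°S: lon 131.2966°, lat 139.4659°.
Field: 131.2966/20 → 6 → G, 139.4659/10 → 13 → N; chars GN.
Square: 11.2966/2 → 5, 9.4659/1 → 9; chars 59.
Subsquare: 1.2966/0.0833333 → 15 → p, 0.4659/0.0416667 → 11 → l; chars pl.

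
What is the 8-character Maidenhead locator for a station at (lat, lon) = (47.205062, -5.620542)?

IN77ee59

Offset from 180°W / 90°S: lon 174.37946°, lat 137.20506°.
Field: 174.37946/20 → 8 → I, 137.20506/10 → 13 → N; chars IN.
Square: 14.37946/2 → 7, 7.20506/1 → 7; chars 77.
Subsquare: 0.37946/0.0833333 → 4 → e, 0.20506/0.0416667 → 4 → e; chars ee.
Extended square: 0.04612/0.00833333 → 5, 0.03840/0.00416667 → 9; chars 59.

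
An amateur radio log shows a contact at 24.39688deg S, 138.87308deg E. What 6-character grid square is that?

Shift to the Maidenhead origin (180°W, 90°S): lon 318.8731, lat 65.6031.
Field: lon ⌊318.8731/20⌋ = 15 → P; lat ⌊65.6031/10⌋ = 6 → G.
Square: lon ⌊18.8731/2⌋ = 9; lat ⌊5.6031/1⌋ = 5.
Subsquare: lon ⌊0.8731/0.0833333⌋ = 10 → k; lat ⌊0.6031/0.0416667⌋ = 14 → o.

PG95ko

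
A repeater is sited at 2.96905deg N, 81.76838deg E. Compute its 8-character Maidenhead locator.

Offset from 180°W / 90°S: lon 261.76838°, lat 92.96905°.
Field (20°×10°, letters A–R): 261.76838/20 → 13 → N, 92.96905/10 → 9 → J; chars NJ.
Square (2°×1°, digits 0–9): 1.76838/2 → 0, 2.96905/1 → 2; chars 02.
Subsquare (5′×2.5′, letters a–x): 1.76838/0.0833333 → 21 → v, 0.96905/0.0416667 → 23 → x; chars vx.
Extended square (30″×15″, digits 0–9): 0.01838/0.00833333 → 2, 0.01072/0.00416667 → 2; chars 22.

NJ02vx22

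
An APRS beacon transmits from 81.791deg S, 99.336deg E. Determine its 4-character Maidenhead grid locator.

Add 180° to longitude and 90° to latitude: 279.34, 8.21.
Field: 279.34/20 → 13 → N, 8.21/10 → 0 → A; chars NA.
Square: 19.34/2 → 9, 8.21/1 → 8; chars 98.

NA98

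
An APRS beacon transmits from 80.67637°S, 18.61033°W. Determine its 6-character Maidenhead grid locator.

Shift to the Maidenhead origin (180°W, 90°S): lon 161.3897, lat 9.3236.
Field: lon ⌊161.3897/20⌋ = 8 → I; lat ⌊9.3236/10⌋ = 0 → A.
Square: lon ⌊1.3897/2⌋ = 0; lat ⌊9.3236/1⌋ = 9.
Subsquare: lon ⌊1.3897/0.0833333⌋ = 16 → q; lat ⌊0.3236/0.0416667⌋ = 7 → h.

IA09qh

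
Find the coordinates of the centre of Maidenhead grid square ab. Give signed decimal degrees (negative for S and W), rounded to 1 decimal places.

Field A=0, B=1: +0·20° lon, +1·10° lat → SW at lon -180°, lat -80°.
Cell spans 20° lon × 10° lat. Centre is SW corner plus half of each.
latitude -75.0, longitude -170.0.

-75.0, -170.0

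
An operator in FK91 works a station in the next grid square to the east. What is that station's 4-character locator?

Longitude square 9; +1 → 10, wraps to 0, carry into field.
Longitude field F = 5; +1 → 6 = G.
The latitude characters are unchanged.

GK01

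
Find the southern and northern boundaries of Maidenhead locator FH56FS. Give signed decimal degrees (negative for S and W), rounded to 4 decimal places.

Field F=5, H=7: +5·20° lon, +7·10° lat → SW at lon -80°, lat -20°.
Square 5, 6: +5·2° lon, +6·1° lat → SW at lon -70°, lat -14°.
Subsquare f=5, s=18: +5·0.0833333° lon, +18·0.0416667° lat → SW at lon -69.5833°, lat -13.25°.
Cell spans 0.0833333° lon × 0.0416667° lat.
south -13.2500, north -13.2083.

-13.2500, -13.2083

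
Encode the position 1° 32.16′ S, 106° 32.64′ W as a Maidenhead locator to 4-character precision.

Shift to the Maidenhead origin (180°W, 90°S): lon 73.46, lat 88.46.
Field: 73.46/20 → 3 → D, 88.46/10 → 8 → I; chars DI.
Square: 13.46/2 → 6, 8.46/1 → 8; chars 68.

DI68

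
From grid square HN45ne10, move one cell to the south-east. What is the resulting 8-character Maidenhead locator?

HN45nd29

Longitude extended square 1; +1 → 2.
Latitude extended square 0; −1 → -1, wraps to 9, carry into subsquare.
Latitude subsquare e = 4; −1 → 3 = d.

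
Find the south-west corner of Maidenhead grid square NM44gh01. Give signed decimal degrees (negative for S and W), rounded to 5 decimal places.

34.29583, 88.50000

Field N=13, M=12: +13·20° lon, +12·10° lat → SW at lon 80°, lat 30°.
Square 4, 4: +4·2° lon, +4·1° lat → SW at lon 88°, lat 34°.
Subsquare g=6, h=7: +6·0.0833333° lon, +7·0.0416667° lat → SW at lon 88.5°, lat 34.2917°.
Extended square 0, 1: +0·0.00833333° lon, +1·0.00416667° lat → SW at lon 88.5°, lat 34.2958°.
latitude 34.29583, longitude 88.50000.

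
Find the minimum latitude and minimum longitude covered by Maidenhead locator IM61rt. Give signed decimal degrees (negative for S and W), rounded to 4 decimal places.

Field I=8, M=12: +8·20° lon, +12·10° lat → SW at lon -20°, lat 30°.
Square 6, 1: +6·2° lon, +1·1° lat → SW at lon -8°, lat 31°.
Subsquare r=17, t=19: +17·0.0833333° lon, +19·0.0416667° lat → SW at lon -6.58333°, lat 31.7917°.
latitude 31.7917, longitude -6.5833.

31.7917, -6.5833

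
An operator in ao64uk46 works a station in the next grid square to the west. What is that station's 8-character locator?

AO64uk36

Longitude extended square 4; −1 → 3.
The latitude characters are unchanged.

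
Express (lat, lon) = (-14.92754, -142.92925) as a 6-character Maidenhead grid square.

Shift to the Maidenhead origin (180°W, 90°S): lon 37.0708, lat 75.0725.
Field: lon ⌊37.0708/20⌋ = 1 → B; lat ⌊75.0725/10⌋ = 7 → H.
Square: lon ⌊17.0708/2⌋ = 8; lat ⌊5.0725/1⌋ = 5.
Subsquare: lon ⌊1.0708/0.0833333⌋ = 12 → m; lat ⌊0.0725/0.0416667⌋ = 1 → b.

BH85mb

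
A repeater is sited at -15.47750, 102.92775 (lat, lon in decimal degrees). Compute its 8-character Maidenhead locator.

OH14lm15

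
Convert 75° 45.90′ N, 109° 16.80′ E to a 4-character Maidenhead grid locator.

OQ45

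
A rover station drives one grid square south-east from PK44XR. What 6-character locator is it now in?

PK54aq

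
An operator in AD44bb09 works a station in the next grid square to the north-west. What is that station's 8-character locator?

Longitude extended square 0; −1 → -1, wraps to 9, carry into subsquare.
Longitude subsquare b = 1; −1 → 0 = a.
Latitude extended square 9; +1 → 10, wraps to 0, carry into subsquare.
Latitude subsquare b = 1; +1 → 2 = c.

AD44ac90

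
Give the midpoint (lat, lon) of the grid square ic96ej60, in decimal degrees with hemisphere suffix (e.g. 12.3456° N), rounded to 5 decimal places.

63.62292° S, 1.61250° W

Field I=8, C=2: +8·20° lon, +2·10° lat → SW at lon -20°, lat -70°.
Square 9, 6: +9·2° lon, +6·1° lat → SW at lon -2°, lat -64°.
Subsquare e=4, j=9: +4·0.0833333° lon, +9·0.0416667° lat → SW at lon -1.66667°, lat -63.625°.
Extended square 6, 0: +6·0.00833333° lon, +0·0.00416667° lat → SW at lon -1.61667°, lat -63.625°.
Cell spans 0.00833333° lon × 0.00416667° lat. Centre is SW corner plus half of each.
latitude 63.62292° S, longitude 1.61250° W.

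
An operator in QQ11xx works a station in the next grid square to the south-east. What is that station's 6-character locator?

Longitude subsquare x = 23; +1 → 24, wraps to 0 = a, carry into square.
Longitude square 1; +1 → 2.
Latitude subsquare x = 23; −1 → 22 = w.

QQ21aw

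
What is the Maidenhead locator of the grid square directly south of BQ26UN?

Latitude subsquare n = 13; −1 → 12 = m.
The longitude characters are unchanged.

BQ26um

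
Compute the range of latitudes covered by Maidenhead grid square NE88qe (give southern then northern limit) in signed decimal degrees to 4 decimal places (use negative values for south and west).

-41.8333, -41.7917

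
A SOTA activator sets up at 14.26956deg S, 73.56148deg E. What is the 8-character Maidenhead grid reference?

MH65sr75

Shift to the Maidenhead origin (180°W, 90°S): lon 253.56148, lat 75.73044.
Field: 253.56148/20 → 12 → M, 75.73044/10 → 7 → H; chars MH.
Square: 13.56148/2 → 6, 5.73044/1 → 5; chars 65.
Subsquare: 1.56148/0.0833333 → 18 → s, 0.73044/0.0416667 → 17 → r; chars sr.
Extended square: 0.06148/0.00833333 → 7, 0.02211/0.00416667 → 5; chars 75.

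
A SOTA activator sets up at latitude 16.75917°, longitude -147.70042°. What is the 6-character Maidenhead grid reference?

BK66ds

Offset from 180°W / 90°S: lon 32.2996°, lat 106.7592°.
Field (20°×10°, letters A–R): lon ⌊32.2996/20⌋ = 1 → B; lat ⌊106.7592/10⌋ = 10 → K.
Square (2°×1°, digits 0–9): lon ⌊12.2996/2⌋ = 6; lat ⌊6.7592/1⌋ = 6.
Subsquare (5′×2.5′, letters a–x): lon ⌊0.2996/0.0833333⌋ = 3 → d; lat ⌊0.7592/0.0416667⌋ = 18 → s.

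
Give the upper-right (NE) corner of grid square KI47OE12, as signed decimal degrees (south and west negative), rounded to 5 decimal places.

-2.82083, 29.18333

Field K=10, I=8: +10·20° lon, +8·10° lat → SW at lon 20°, lat -10°.
Square 4, 7: +4·2° lon, +7·1° lat → SW at lon 28°, lat -3°.
Subsquare o=14, e=4: +14·0.0833333° lon, +4·0.0416667° lat → SW at lon 29.1667°, lat -2.83333°.
Extended square 1, 2: +1·0.00833333° lon, +2·0.00416667° lat → SW at lon 29.175°, lat -2.825°.
Cell spans 0.00833333° lon × 0.00416667° lat. NE corner is SW corner plus one full cell.
latitude -2.82083, longitude 29.18333.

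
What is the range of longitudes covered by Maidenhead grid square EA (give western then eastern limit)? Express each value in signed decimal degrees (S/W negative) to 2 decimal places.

-100.00, -80.00

Field E=4, A=0: +4·20° lon, +0·10° lat → SW at lon -100°, lat -90°.
Cell spans 20° lon × 10° lat.
west -100.00, east -80.00.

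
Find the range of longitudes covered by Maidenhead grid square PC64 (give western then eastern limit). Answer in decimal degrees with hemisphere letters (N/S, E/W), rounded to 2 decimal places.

132.00° E, 134.00° E

Field P=15, C=2: +15·20° lon, +2·10° lat → SW at lon 120°, lat -70°.
Square 6, 4: +6·2° lon, +4·1° lat → SW at lon 132°, lat -66°.
Cell spans 2° lon × 1° lat.
west 132.00° E, east 134.00° E.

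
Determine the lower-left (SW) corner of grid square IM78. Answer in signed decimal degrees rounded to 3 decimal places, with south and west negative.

Field I=8, M=12: +8·20° lon, +12·10° lat → SW at lon -20°, lat 30°.
Square 7, 8: +7·2° lon, +8·1° lat → SW at lon -6°, lat 38°.
latitude 38.000, longitude -6.000.

38.000, -6.000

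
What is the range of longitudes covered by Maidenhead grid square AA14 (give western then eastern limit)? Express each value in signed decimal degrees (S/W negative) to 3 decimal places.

-178.000, -176.000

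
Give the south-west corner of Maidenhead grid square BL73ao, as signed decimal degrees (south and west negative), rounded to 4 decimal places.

23.5833, -146.0000

Field B=1, L=11: +1·20° lon, +11·10° lat → SW at lon -160°, lat 20°.
Square 7, 3: +7·2° lon, +3·1° lat → SW at lon -146°, lat 23°.
Subsquare a=0, o=14: +0·0.0833333° lon, +14·0.0416667° lat → SW at lon -146°, lat 23.5833°.
latitude 23.5833, longitude -146.0000.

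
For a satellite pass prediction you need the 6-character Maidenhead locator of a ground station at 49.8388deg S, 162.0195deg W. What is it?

AE80xd

Add 180° to longitude and 90° to latitude: 17.9805, 40.1612.
Field: lon ⌊17.9805/20⌋ = 0 → A; lat ⌊40.1612/10⌋ = 4 → E.
Square: lon ⌊17.9805/2⌋ = 8; lat ⌊0.1612/1⌋ = 0.
Subsquare: lon ⌊1.9805/0.0833333⌋ = 23 → x; lat ⌊0.1612/0.0416667⌋ = 3 → d.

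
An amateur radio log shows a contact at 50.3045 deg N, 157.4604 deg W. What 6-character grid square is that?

Offset from 180°W / 90°S: lon 22.5396°, lat 140.3045°.
Field: 22.5396/20 → 1 → B, 140.3045/10 → 14 → O; chars BO.
Square: 2.5396/2 → 1, 0.3045/1 → 0; chars 10.
Subsquare: 0.5396/0.0833333 → 6 → g, 0.3045/0.0416667 → 7 → h; chars gh.

BO10gh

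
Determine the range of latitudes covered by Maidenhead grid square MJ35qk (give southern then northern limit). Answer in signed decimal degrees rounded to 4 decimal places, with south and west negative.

5.4167, 5.4583

Field M=12, J=9: +12·20° lon, +9·10° lat → SW at lon 60°, lat 0°.
Square 3, 5: +3·2° lon, +5·1° lat → SW at lon 66°, lat 5°.
Subsquare q=16, k=10: +16·0.0833333° lon, +10·0.0416667° lat → SW at lon 67.3333°, lat 5.41667°.
Cell spans 0.0833333° lon × 0.0416667° lat.
south 5.4167, north 5.4583.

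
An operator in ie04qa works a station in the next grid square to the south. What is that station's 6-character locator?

IE03qx

Latitude subsquare a = 0; −1 → -1, wraps to 23 = x, carry into square.
Latitude square 4; −1 → 3.
The longitude characters are unchanged.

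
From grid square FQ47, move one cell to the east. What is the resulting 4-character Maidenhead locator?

Longitude square 4; +1 → 5.
The latitude characters are unchanged.

FQ57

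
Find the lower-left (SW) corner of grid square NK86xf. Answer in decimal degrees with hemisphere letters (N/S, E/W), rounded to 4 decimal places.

Field N=13, K=10: +13·20° lon, +10·10° lat → SW at lon 80°, lat 10°.
Square 8, 6: +8·2° lon, +6·1° lat → SW at lon 96°, lat 16°.
Subsquare x=23, f=5: +23·0.0833333° lon, +5·0.0416667° lat → SW at lon 97.9167°, lat 16.2083°.
latitude 16.2083° N, longitude 97.9167° E.

16.2083° N, 97.9167° E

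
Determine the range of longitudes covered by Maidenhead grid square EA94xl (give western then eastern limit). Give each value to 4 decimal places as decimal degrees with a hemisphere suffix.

80.0833° W, 80.0000° W

Field E=4, A=0: +4·20° lon, +0·10° lat → SW at lon -100°, lat -90°.
Square 9, 4: +9·2° lon, +4·1° lat → SW at lon -82°, lat -86°.
Subsquare x=23, l=11: +23·0.0833333° lon, +11·0.0416667° lat → SW at lon -80.0833°, lat -85.5417°.
Cell spans 0.0833333° lon × 0.0416667° lat.
west 80.0833° W, east 80.0000° W.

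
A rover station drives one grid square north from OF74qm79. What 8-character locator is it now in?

OF74qn70

Latitude extended square 9; +1 → 10, wraps to 0, carry into subsquare.
Latitude subsquare m = 12; +1 → 13 = n.
The longitude characters are unchanged.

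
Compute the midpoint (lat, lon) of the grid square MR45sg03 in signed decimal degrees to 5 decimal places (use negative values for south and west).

85.26458, 69.50417

Field M=12, R=17: +12·20° lon, +17·10° lat → SW at lon 60°, lat 80°.
Square 4, 5: +4·2° lon, +5·1° lat → SW at lon 68°, lat 85°.
Subsquare s=18, g=6: +18·0.0833333° lon, +6·0.0416667° lat → SW at lon 69.5°, lat 85.25°.
Extended square 0, 3: +0·0.00833333° lon, +3·0.00416667° lat → SW at lon 69.5°, lat 85.2625°.
Cell spans 0.00833333° lon × 0.00416667° lat. Centre is SW corner plus half of each.
latitude 85.26458, longitude 69.50417.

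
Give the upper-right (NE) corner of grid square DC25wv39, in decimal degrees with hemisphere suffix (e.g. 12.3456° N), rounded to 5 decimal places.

64.08333° S, 114.13333° W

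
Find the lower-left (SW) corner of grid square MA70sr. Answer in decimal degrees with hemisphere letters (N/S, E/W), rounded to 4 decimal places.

Field M=12, A=0: +12·20° lon, +0·10° lat → SW at lon 60°, lat -90°.
Square 7, 0: +7·2° lon, +0·1° lat → SW at lon 74°, lat -90°.
Subsquare s=18, r=17: +18·0.0833333° lon, +17·0.0416667° lat → SW at lon 75.5°, lat -89.2917°.
latitude 89.2917° S, longitude 75.5000° E.

89.2917° S, 75.5000° E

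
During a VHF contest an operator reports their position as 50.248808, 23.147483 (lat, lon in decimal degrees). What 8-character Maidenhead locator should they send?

KO10nf79

Offset from 180°W / 90°S: lon 203.14748°, lat 140.24881°.
Field: lon ⌊203.14748/20⌋ = 10 → K; lat ⌊140.24881/10⌋ = 14 → O.
Square: lon ⌊3.14748/2⌋ = 1; lat ⌊0.24881/1⌋ = 0.
Subsquare: lon ⌊1.14748/0.0833333⌋ = 13 → n; lat ⌊0.24881/0.0416667⌋ = 5 → f.
Extended square: lon ⌊0.06415/0.00833333⌋ = 7; lat ⌊0.04047/0.00416667⌋ = 9.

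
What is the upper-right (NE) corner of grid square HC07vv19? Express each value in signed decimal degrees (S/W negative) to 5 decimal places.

-62.08333, -38.23333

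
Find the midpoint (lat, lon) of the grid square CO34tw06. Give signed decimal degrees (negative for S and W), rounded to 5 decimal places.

Field C=2, O=14: +2·20° lon, +14·10° lat → SW at lon -140°, lat 50°.
Square 3, 4: +3·2° lon, +4·1° lat → SW at lon -134°, lat 54°.
Subsquare t=19, w=22: +19·0.0833333° lon, +22·0.0416667° lat → SW at lon -132.417°, lat 54.9167°.
Extended square 0, 6: +0·0.00833333° lon, +6·0.00416667° lat → SW at lon -132.417°, lat 54.9417°.
Cell spans 0.00833333° lon × 0.00416667° lat. Centre is SW corner plus half of each.
latitude 54.94375, longitude -132.41250.

54.94375, -132.41250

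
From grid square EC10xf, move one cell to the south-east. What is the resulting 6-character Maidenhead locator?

Longitude subsquare x = 23; +1 → 24, wraps to 0 = a, carry into square.
Longitude square 1; +1 → 2.
Latitude subsquare f = 5; −1 → 4 = e.

EC20ae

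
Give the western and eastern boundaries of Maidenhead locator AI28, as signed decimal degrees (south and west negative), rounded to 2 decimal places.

-176.00, -174.00

Field A=0, I=8: +0·20° lon, +8·10° lat → SW at lon -180°, lat -10°.
Square 2, 8: +2·2° lon, +8·1° lat → SW at lon -176°, lat -2°.
Cell spans 2° lon × 1° lat.
west -176.00, east -174.00.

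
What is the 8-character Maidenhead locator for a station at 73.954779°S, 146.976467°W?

BB66mb20

Offset from 180°W / 90°S: lon 33.02353°, lat 16.04522°.
Field: lon ⌊33.02353/20⌋ = 1 → B; lat ⌊16.04522/10⌋ = 1 → B.
Square: lon ⌊13.02353/2⌋ = 6; lat ⌊6.04522/1⌋ = 6.
Subsquare: lon ⌊1.02353/0.0833333⌋ = 12 → m; lat ⌊0.04522/0.0416667⌋ = 1 → b.
Extended square: lon ⌊0.02353/0.00833333⌋ = 2; lat ⌊0.00355/0.00416667⌋ = 0.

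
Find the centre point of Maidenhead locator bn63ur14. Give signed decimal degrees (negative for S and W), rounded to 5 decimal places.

43.72708, -146.32083

Field B=1, N=13: +1·20° lon, +13·10° lat → SW at lon -160°, lat 40°.
Square 6, 3: +6·2° lon, +3·1° lat → SW at lon -148°, lat 43°.
Subsquare u=20, r=17: +20·0.0833333° lon, +17·0.0416667° lat → SW at lon -146.333°, lat 43.7083°.
Extended square 1, 4: +1·0.00833333° lon, +4·0.00416667° lat → SW at lon -146.325°, lat 43.725°.
Cell spans 0.00833333° lon × 0.00416667° lat. Centre is SW corner plus half of each.
latitude 43.72708, longitude -146.32083.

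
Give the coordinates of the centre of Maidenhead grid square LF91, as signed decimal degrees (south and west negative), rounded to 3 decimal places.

-38.500, 59.000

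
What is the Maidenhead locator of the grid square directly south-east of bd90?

CC09

Longitude square 9; +1 → 10, wraps to 0, carry into field.
Longitude field B = 1; +1 → 2 = C.
Latitude square 0; −1 → -1, wraps to 9, carry into field.
Latitude field D = 3; −1 → 2 = C.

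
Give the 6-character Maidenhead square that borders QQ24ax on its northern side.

QQ25aa

Latitude subsquare x = 23; +1 → 24, wraps to 0 = a, carry into square.
Latitude square 4; +1 → 5.
The longitude characters are unchanged.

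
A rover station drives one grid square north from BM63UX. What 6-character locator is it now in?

Latitude subsquare x = 23; +1 → 24, wraps to 0 = a, carry into square.
Latitude square 3; +1 → 4.
The longitude characters are unchanged.

BM64ua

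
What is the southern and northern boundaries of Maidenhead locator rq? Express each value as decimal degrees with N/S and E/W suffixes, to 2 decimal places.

Field R=17, Q=16: +17·20° lon, +16·10° lat → SW at lon 160°, lat 70°.
Cell spans 20° lon × 10° lat.
south 70.00° N, north 80.00° N.

70.00° N, 80.00° N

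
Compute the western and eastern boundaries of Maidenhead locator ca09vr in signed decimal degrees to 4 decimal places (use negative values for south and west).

Field C=2, A=0: +2·20° lon, +0·10° lat → SW at lon -140°, lat -90°.
Square 0, 9: +0·2° lon, +9·1° lat → SW at lon -140°, lat -81°.
Subsquare v=21, r=17: +21·0.0833333° lon, +17·0.0416667° lat → SW at lon -138.25°, lat -80.2917°.
Cell spans 0.0833333° lon × 0.0416667° lat.
west -138.2500, east -138.1667.

-138.2500, -138.1667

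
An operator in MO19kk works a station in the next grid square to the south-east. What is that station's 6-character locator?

MO19lj

Longitude subsquare k = 10; +1 → 11 = l.
Latitude subsquare k = 10; −1 → 9 = j.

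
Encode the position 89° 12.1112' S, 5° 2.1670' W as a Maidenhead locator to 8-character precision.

IA70lt51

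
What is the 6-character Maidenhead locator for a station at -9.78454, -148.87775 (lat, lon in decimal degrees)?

Add 180° to longitude and 90° to latitude: 31.1223, 80.2155.
Field: lon ⌊31.1223/20⌋ = 1 → B; lat ⌊80.2155/10⌋ = 8 → I.
Square: lon ⌊11.1223/2⌋ = 5; lat ⌊0.2155/1⌋ = 0.
Subsquare: lon ⌊1.1223/0.0833333⌋ = 13 → n; lat ⌊0.2155/0.0416667⌋ = 5 → f.

BI50nf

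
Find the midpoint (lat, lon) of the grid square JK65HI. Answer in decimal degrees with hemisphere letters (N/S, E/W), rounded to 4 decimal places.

Field J=9, K=10: +9·20° lon, +10·10° lat → SW at lon 0°, lat 10°.
Square 6, 5: +6·2° lon, +5·1° lat → SW at lon 12°, lat 15°.
Subsquare h=7, i=8: +7·0.0833333° lon, +8·0.0416667° lat → SW at lon 12.5833°, lat 15.3333°.
Cell spans 0.0833333° lon × 0.0416667° lat. Centre is SW corner plus half of each.
latitude 15.3542° N, longitude 12.6250° E.

15.3542° N, 12.6250° E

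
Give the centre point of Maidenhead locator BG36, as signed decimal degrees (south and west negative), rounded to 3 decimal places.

Field B=1, G=6: +1·20° lon, +6·10° lat → SW at lon -160°, lat -30°.
Square 3, 6: +3·2° lon, +6·1° lat → SW at lon -154°, lat -24°.
Cell spans 2° lon × 1° lat. Centre is SW corner plus half of each.
latitude -23.500, longitude -153.000.

-23.500, -153.000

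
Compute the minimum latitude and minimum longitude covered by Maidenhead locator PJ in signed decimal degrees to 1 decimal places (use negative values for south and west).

Field P=15, J=9: +15·20° lon, +9·10° lat → SW at lon 120°, lat 0°.
latitude 0.0, longitude 120.0.

0.0, 120.0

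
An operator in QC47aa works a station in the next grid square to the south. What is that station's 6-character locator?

QC46ax

Latitude subsquare a = 0; −1 → -1, wraps to 23 = x, carry into square.
Latitude square 7; −1 → 6.
The longitude characters are unchanged.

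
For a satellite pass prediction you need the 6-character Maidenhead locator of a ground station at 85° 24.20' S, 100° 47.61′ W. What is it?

DA94oo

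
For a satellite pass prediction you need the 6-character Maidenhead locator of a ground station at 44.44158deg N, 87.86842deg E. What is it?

NN34wk

Add 180° to longitude and 90° to latitude: 267.8684, 134.4416.
Field: lon ⌊267.8684/20⌋ = 13 → N; lat ⌊134.4416/10⌋ = 13 → N.
Square: lon ⌊7.8684/2⌋ = 3; lat ⌊4.4416/1⌋ = 4.
Subsquare: lon ⌊1.8684/0.0833333⌋ = 22 → w; lat ⌊0.4416/0.0416667⌋ = 10 → k.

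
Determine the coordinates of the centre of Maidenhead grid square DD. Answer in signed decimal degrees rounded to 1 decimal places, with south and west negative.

-55.0, -110.0

Field D=3, D=3: +3·20° lon, +3·10° lat → SW at lon -120°, lat -60°.
Cell spans 20° lon × 10° lat. Centre is SW corner plus half of each.
latitude -55.0, longitude -110.0.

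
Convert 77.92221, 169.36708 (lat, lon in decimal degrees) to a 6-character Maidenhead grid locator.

RQ47qw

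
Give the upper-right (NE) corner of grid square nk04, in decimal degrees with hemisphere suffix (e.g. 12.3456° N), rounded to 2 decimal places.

15.00° N, 82.00° E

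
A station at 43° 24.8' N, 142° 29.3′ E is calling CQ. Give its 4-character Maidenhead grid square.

Offset from 180°W / 90°S: lon 322.49°, lat 133.41°.
Field (20°×10°, letters A–R): 322.49/20 → 16 → Q, 133.41/10 → 13 → N; chars QN.
Square (2°×1°, digits 0–9): 2.49/2 → 1, 3.41/1 → 3; chars 13.

QN13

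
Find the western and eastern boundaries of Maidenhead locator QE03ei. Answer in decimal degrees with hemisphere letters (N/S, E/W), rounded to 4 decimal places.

Field Q=16, E=4: +16·20° lon, +4·10° lat → SW at lon 140°, lat -50°.
Square 0, 3: +0·2° lon, +3·1° lat → SW at lon 140°, lat -47°.
Subsquare e=4, i=8: +4·0.0833333° lon, +8·0.0416667° lat → SW at lon 140.333°, lat -46.6667°.
Cell spans 0.0833333° lon × 0.0416667° lat.
west 140.3333° E, east 140.4167° E.

140.3333° E, 140.4167° E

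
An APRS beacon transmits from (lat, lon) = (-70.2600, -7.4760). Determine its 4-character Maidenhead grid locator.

Add 180° to longitude and 90° to latitude: 172.52, 19.74.
Field (20°×10°, letters A–R): 172.52/20 → 8 → I, 19.74/10 → 1 → B; chars IB.
Square (2°×1°, digits 0–9): 12.52/2 → 6, 9.74/1 → 9; chars 69.

IB69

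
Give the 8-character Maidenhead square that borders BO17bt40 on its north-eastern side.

Longitude extended square 4; +1 → 5.
Latitude extended square 0; +1 → 1.

BO17bt51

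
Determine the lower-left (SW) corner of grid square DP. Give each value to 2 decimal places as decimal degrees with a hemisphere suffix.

60.00° N, 120.00° W

Field D=3, P=15: +3·20° lon, +15·10° lat → SW at lon -120°, lat 60°.
latitude 60.00° N, longitude 120.00° W.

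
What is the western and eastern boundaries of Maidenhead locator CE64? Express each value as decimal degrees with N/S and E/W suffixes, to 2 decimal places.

Field C=2, E=4: +2·20° lon, +4·10° lat → SW at lon -140°, lat -50°.
Square 6, 4: +6·2° lon, +4·1° lat → SW at lon -128°, lat -46°.
Cell spans 2° lon × 1° lat.
west 128.00° W, east 126.00° W.

128.00° W, 126.00° W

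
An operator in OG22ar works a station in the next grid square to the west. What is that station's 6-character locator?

OG12xr

Longitude subsquare a = 0; −1 → -1, wraps to 23 = x, carry into square.
Longitude square 2; −1 → 1.
The latitude characters are unchanged.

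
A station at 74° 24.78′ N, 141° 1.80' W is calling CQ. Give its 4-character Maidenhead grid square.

BQ94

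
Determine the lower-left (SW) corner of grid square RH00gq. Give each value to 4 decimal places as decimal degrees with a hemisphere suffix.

Field R=17, H=7: +17·20° lon, +7·10° lat → SW at lon 160°, lat -20°.
Square 0, 0: +0·2° lon, +0·1° lat → SW at lon 160°, lat -20°.
Subsquare g=6, q=16: +6·0.0833333° lon, +16·0.0416667° lat → SW at lon 160.5°, lat -19.3333°.
latitude 19.3333° S, longitude 160.5000° E.

19.3333° S, 160.5000° E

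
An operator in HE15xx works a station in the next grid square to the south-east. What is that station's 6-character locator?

HE25aw

Longitude subsquare x = 23; +1 → 24, wraps to 0 = a, carry into square.
Longitude square 1; +1 → 2.
Latitude subsquare x = 23; −1 → 22 = w.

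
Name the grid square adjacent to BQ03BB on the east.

BQ03cb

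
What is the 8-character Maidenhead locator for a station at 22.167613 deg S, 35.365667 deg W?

HG27ht69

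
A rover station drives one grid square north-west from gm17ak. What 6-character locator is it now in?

GM07xl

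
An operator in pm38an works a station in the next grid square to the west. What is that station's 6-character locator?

Longitude subsquare a = 0; −1 → -1, wraps to 23 = x, carry into square.
Longitude square 3; −1 → 2.
The latitude characters are unchanged.

PM28xn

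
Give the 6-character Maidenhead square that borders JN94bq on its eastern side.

JN94cq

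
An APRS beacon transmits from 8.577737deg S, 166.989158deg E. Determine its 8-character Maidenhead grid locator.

Offset from 180°W / 90°S: lon 346.98916°, lat 81.42226°.
Field: lon ⌊346.98916/20⌋ = 17 → R; lat ⌊81.42226/10⌋ = 8 → I.
Square: lon ⌊6.98916/2⌋ = 3; lat ⌊1.42226/1⌋ = 1.
Subsquare: lon ⌊0.98916/0.0833333⌋ = 11 → l; lat ⌊0.42226/0.0416667⌋ = 10 → k.
Extended square: lon ⌊0.07249/0.00833333⌋ = 8; lat ⌊0.00560/0.00416667⌋ = 1.

RI31lk81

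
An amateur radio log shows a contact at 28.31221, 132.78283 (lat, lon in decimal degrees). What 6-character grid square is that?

PL68jh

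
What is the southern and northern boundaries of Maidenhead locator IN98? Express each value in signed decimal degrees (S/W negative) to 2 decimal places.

48.00, 49.00

Field I=8, N=13: +8·20° lon, +13·10° lat → SW at lon -20°, lat 40°.
Square 9, 8: +9·2° lon, +8·1° lat → SW at lon -2°, lat 48°.
Cell spans 2° lon × 1° lat.
south 48.00, north 49.00.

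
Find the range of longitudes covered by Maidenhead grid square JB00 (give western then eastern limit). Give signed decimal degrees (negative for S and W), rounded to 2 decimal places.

Field J=9, B=1: +9·20° lon, +1·10° lat → SW at lon 0°, lat -80°.
Square 0, 0: +0·2° lon, +0·1° lat → SW at lon 0°, lat -80°.
Cell spans 2° lon × 1° lat.
west 0.00, east 2.00.

0.00, 2.00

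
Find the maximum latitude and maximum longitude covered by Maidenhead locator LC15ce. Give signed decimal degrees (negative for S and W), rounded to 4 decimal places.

Field L=11, C=2: +11·20° lon, +2·10° lat → SW at lon 40°, lat -70°.
Square 1, 5: +1·2° lon, +5·1° lat → SW at lon 42°, lat -65°.
Subsquare c=2, e=4: +2·0.0833333° lon, +4·0.0416667° lat → SW at lon 42.1667°, lat -64.8333°.
Cell spans 0.0833333° lon × 0.0416667° lat. NE corner is SW corner plus one full cell.
latitude -64.7917, longitude 42.2500.

-64.7917, 42.2500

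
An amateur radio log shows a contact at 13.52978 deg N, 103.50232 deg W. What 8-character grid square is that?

DK83fm97

Offset from 180°W / 90°S: lon 76.49768°, lat 103.52978°.
Field: lon ⌊76.49768/20⌋ = 3 → D; lat ⌊103.52978/10⌋ = 10 → K.
Square: lon ⌊16.49768/2⌋ = 8; lat ⌊3.52978/1⌋ = 3.
Subsquare: lon ⌊0.49768/0.0833333⌋ = 5 → f; lat ⌊0.52978/0.0416667⌋ = 12 → m.
Extended square: lon ⌊0.08101/0.00833333⌋ = 9; lat ⌊0.02978/0.00416667⌋ = 7.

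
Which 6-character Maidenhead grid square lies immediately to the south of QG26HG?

Latitude subsquare g = 6; −1 → 5 = f.
The longitude characters are unchanged.

QG26hf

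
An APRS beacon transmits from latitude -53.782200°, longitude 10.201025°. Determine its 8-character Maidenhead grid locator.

Add 180° to longitude and 90° to latitude: 190.20102, 36.21780.
Field: 190.20102/20 → 9 → J, 36.21780/10 → 3 → D; chars JD.
Square: 10.20102/2 → 5, 6.21780/1 → 6; chars 56.
Subsquare: 0.20102/0.0833333 → 2 → c, 0.21780/0.0416667 → 5 → f; chars cf.
Extended square: 0.03436/0.00833333 → 4, 0.00947/0.00416667 → 2; chars 42.

JD56cf42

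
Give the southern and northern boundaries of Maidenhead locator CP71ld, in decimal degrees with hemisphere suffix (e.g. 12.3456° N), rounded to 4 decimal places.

61.1250° N, 61.1667° N

Field C=2, P=15: +2·20° lon, +15·10° lat → SW at lon -140°, lat 60°.
Square 7, 1: +7·2° lon, +1·1° lat → SW at lon -126°, lat 61°.
Subsquare l=11, d=3: +11·0.0833333° lon, +3·0.0416667° lat → SW at lon -125.083°, lat 61.125°.
Cell spans 0.0833333° lon × 0.0416667° lat.
south 61.1250° N, north 61.1667° N.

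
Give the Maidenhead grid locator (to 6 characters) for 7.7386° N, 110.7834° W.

DJ47or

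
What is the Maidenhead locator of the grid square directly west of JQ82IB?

JQ82hb

Longitude subsquare i = 8; −1 → 7 = h.
The latitude characters are unchanged.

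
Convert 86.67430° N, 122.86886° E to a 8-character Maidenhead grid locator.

Add 180° to longitude and 90° to latitude: 302.86886, 176.67430.
Field (20°×10°, letters A–R): 302.86886/20 → 15 → P, 176.67430/10 → 17 → R; chars PR.
Square (2°×1°, digits 0–9): 2.86886/2 → 1, 6.67430/1 → 6; chars 16.
Subsquare (5′×2.5′, letters a–x): 0.86886/0.0833333 → 10 → k, 0.67430/0.0416667 → 16 → q; chars kq.
Extended square (30″×15″, digits 0–9): 0.03553/0.00833333 → 4, 0.00763/0.00416667 → 1; chars 41.

PR16kq41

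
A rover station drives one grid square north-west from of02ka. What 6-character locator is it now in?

Longitude subsquare k = 10; −1 → 9 = j.
Latitude subsquare a = 0; +1 → 1 = b.

OF02jb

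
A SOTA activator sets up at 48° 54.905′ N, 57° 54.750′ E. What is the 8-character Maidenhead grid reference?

LN88wv99

Offset from 180°W / 90°S: lon 237.91250°, lat 138.91508°.
Field (20°×10°, letters A–R): 237.91250/20 → 11 → L, 138.91508/10 → 13 → N; chars LN.
Square (2°×1°, digits 0–9): 17.91250/2 → 8, 8.91508/1 → 8; chars 88.
Subsquare (5′×2.5′, letters a–x): 1.91250/0.0833333 → 22 → w, 0.91508/0.0416667 → 21 → v; chars wv.
Extended square (30″×15″, digits 0–9): 0.07917/0.00833333 → 9, 0.04008/0.00416667 → 9; chars 99.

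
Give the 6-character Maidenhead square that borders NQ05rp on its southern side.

Latitude subsquare p = 15; −1 → 14 = o.
The longitude characters are unchanged.

NQ05ro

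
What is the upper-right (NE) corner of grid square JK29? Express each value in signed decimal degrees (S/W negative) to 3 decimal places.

20.000, 6.000

Field J=9, K=10: +9·20° lon, +10·10° lat → SW at lon 0°, lat 10°.
Square 2, 9: +2·2° lon, +9·1° lat → SW at lon 4°, lat 19°.
Cell spans 2° lon × 1° lat. NE corner is SW corner plus one full cell.
latitude 20.000, longitude 6.000.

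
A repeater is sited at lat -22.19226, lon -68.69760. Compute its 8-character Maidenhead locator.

FG57pt63

Offset from 180°W / 90°S: lon 111.30240°, lat 67.80774°.
Field: 111.30240/20 → 5 → F, 67.80774/10 → 6 → G; chars FG.
Square: 11.30240/2 → 5, 7.80774/1 → 7; chars 57.
Subsquare: 1.30240/0.0833333 → 15 → p, 0.80774/0.0416667 → 19 → t; chars pt.
Extended square: 0.05240/0.00833333 → 6, 0.01607/0.00416667 → 3; chars 63.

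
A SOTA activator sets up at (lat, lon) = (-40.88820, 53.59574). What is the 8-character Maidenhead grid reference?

LE69tc16

Offset from 180°W / 90°S: lon 233.59574°, lat 49.11180°.
Field: 233.59574/20 → 11 → L, 49.11180/10 → 4 → E; chars LE.
Square: 13.59574/2 → 6, 9.11180/1 → 9; chars 69.
Subsquare: 1.59574/0.0833333 → 19 → t, 0.11180/0.0416667 → 2 → c; chars tc.
Extended square: 0.01241/0.00833333 → 1, 0.02847/0.00416667 → 6; chars 16.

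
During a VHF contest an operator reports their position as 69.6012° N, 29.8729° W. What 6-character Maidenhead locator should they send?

HP59bo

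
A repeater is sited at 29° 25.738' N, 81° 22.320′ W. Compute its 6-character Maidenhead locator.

Add 180° to longitude and 90° to latitude: 98.6280, 119.4290.
Field: 98.6280/20 → 4 → E, 119.4290/10 → 11 → L; chars EL.
Square: 18.6280/2 → 9, 9.4290/1 → 9; chars 99.
Subsquare: 0.6280/0.0833333 → 7 → h, 0.4290/0.0416667 → 10 → k; chars hk.

EL99hk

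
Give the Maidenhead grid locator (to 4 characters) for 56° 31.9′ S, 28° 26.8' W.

HD53

Shift to the Maidenhead origin (180°W, 90°S): lon 151.55, lat 33.47.
Field: lon ⌊151.55/20⌋ = 7 → H; lat ⌊33.47/10⌋ = 3 → D.
Square: lon ⌊11.55/2⌋ = 5; lat ⌊3.47/1⌋ = 3.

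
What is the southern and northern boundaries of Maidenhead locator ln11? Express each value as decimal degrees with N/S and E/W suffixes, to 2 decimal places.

Field L=11, N=13: +11·20° lon, +13·10° lat → SW at lon 40°, lat 40°.
Square 1, 1: +1·2° lon, +1·1° lat → SW at lon 42°, lat 41°.
Cell spans 2° lon × 1° lat.
south 41.00° N, north 42.00° N.

41.00° N, 42.00° N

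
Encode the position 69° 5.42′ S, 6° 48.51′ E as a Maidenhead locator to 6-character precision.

JC30jv

Shift to the Maidenhead origin (180°W, 90°S): lon 186.8085, lat 20.9097.
Field: 186.8085/20 → 9 → J, 20.9097/10 → 2 → C; chars JC.
Square: 6.8085/2 → 3, 0.9097/1 → 0; chars 30.
Subsquare: 0.8085/0.0833333 → 9 → j, 0.9097/0.0416667 → 21 → v; chars jv.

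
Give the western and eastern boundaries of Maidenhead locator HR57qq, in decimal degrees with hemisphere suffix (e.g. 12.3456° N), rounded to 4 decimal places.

28.6667° W, 28.5833° W

Field H=7, R=17: +7·20° lon, +17·10° lat → SW at lon -40°, lat 80°.
Square 5, 7: +5·2° lon, +7·1° lat → SW at lon -30°, lat 87°.
Subsquare q=16, q=16: +16·0.0833333° lon, +16·0.0416667° lat → SW at lon -28.6667°, lat 87.6667°.
Cell spans 0.0833333° lon × 0.0416667° lat.
west 28.6667° W, east 28.5833° W.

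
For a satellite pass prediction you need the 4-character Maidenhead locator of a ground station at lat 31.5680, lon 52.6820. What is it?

LM61

Add 180° to longitude and 90° to latitude: 232.68, 121.57.
Field: lon ⌊232.68/20⌋ = 11 → L; lat ⌊121.57/10⌋ = 12 → M.
Square: lon ⌊12.68/2⌋ = 6; lat ⌊1.57/1⌋ = 1.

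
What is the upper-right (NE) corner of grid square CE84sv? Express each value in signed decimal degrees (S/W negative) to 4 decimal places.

-45.0833, -122.4167

Field C=2, E=4: +2·20° lon, +4·10° lat → SW at lon -140°, lat -50°.
Square 8, 4: +8·2° lon, +4·1° lat → SW at lon -124°, lat -46°.
Subsquare s=18, v=21: +18·0.0833333° lon, +21·0.0416667° lat → SW at lon -122.5°, lat -45.125°.
Cell spans 0.0833333° lon × 0.0416667° lat. NE corner is SW corner plus one full cell.
latitude -45.0833, longitude -122.4167.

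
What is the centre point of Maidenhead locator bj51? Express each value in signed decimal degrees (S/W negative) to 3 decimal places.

1.500, -149.000

Field B=1, J=9: +1·20° lon, +9·10° lat → SW at lon -160°, lat 0°.
Square 5, 1: +5·2° lon, +1·1° lat → SW at lon -150°, lat 1°.
Cell spans 2° lon × 1° lat. Centre is SW corner plus half of each.
latitude 1.500, longitude -149.000.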